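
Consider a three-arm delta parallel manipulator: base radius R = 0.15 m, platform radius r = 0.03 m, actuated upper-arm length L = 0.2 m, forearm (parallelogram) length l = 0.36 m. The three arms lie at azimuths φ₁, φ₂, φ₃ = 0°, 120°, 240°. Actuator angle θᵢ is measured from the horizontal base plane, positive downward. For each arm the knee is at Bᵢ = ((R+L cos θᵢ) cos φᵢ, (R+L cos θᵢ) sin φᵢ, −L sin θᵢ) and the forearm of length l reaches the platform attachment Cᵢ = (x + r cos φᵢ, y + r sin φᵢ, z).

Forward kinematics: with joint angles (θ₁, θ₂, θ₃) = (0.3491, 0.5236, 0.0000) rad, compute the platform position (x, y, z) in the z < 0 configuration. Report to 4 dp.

φ1=0.0°: virtual centre (0.3079, 0.0000, -0.0684), radius l
φ2=120.0°: virtual centre (-0.1466, 0.2539, -0.1000), radius l
φ3=240.0°: virtual centre (-0.1600, -0.2771, 0.0000), radius l
eliminate P² terms by subtracting sphere 1 from 2 and 3
linear system: -0.9091x+0.5078y = -0.0035−-0.0632z; -0.9359x+-0.5543y = 0.0029−0.1368z
det = 0.9791;  x = 0.0005+0.0352z,  y = -0.0061+0.1874z
into |P−centre ₁|² = l²: 1.0364z² + 0.1129z + -0.0304 = 0;  Δ = 0.1386;  z = -0.2341 or 0.1252 → z<0 root = -0.2341
x = -0.0077, y = -0.0499

(-0.0077, -0.0499, -0.2341)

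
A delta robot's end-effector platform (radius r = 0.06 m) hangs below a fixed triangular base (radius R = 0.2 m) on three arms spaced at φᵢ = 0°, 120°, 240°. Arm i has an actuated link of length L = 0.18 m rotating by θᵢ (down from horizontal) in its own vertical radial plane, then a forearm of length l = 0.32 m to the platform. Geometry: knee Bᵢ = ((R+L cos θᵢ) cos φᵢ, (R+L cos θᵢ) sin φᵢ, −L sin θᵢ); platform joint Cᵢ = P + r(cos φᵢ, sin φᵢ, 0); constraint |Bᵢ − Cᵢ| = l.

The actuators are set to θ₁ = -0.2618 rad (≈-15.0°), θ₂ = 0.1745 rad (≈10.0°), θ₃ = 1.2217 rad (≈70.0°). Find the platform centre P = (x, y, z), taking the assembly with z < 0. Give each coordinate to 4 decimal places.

(0.0763, 0.0911, -0.1474)

φ1=0.0°: virtual centre (0.3139, 0.0000, 0.0466), radius l
arm 2 at φ=120.0°: ρ2 = 0.3173;  O2 = (-0.1586, 0.2748, -0.0313)
arm 3 at φ=240.0°: ρ3 = 0.2016;  O3 = (-0.1008, -0.1746, -0.1691)
|O₂|²−|O₁|² = 0.0010;  |O₃|²−|O₁|² = -0.0314
[-0.9450 0.5495 -0.1557]·P = 0.0010;  [-0.8293 -0.3491 -0.4315]·P = -0.0314
det = 0.7856;  x = 0.0216+-0.3710z,  y = 0.0388+-0.3546z
into |P−O₁|² = l²: 1.2634z² + 0.0962z + -0.0133 = 0;  Δ = 0.0764;  z = -0.1474 or 0.0713 → z<0 root = -0.1474
x = 0.0763, y = 0.0911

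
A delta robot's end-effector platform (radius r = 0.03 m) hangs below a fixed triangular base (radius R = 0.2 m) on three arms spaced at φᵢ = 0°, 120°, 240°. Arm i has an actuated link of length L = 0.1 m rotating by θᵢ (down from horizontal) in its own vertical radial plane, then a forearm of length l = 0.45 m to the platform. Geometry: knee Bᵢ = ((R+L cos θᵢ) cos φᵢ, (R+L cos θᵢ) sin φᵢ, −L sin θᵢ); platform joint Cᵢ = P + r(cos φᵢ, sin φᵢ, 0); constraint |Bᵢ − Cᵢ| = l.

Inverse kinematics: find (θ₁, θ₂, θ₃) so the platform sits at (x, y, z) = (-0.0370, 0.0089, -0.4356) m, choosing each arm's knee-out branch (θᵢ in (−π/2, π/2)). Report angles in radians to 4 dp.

arm 1 (φ=0.0°): x'=-0.0370, y'=0.0089
  e−x'=0.2070;  (l²−L²−(e−x')²−y'²−z²)/2L = -0.2009
  θ1 = atan2(B,A) + arccos(C/0.4823) = 0.8732
rotate P by −φ2: (0.0262, 0.0276, -0.4356)
  A=0.1438, B=-0.4356, C=(l²−L²−A²−y'²−z²)/(2L)=-0.0934
  √(A²+B²)=0.4587;  θ2 = -1.2520+1.7759 ≈ 0.5239
rotate P by −φ3: (0.0108, -0.0365, -0.4356)
  A=0.1592, B=-0.4356, C=(l²−L²−A²−y'²−z²)/(2L)=-0.1196
  γ=atan2(-0.4356,0.1592)=-1.2204;  ψ=arccos(-0.2579)=1.8317;  θ3=γ+ψ≈0.6113

θ₁ = 0.8732, θ₂ = 0.5239, θ₃ = 0.6113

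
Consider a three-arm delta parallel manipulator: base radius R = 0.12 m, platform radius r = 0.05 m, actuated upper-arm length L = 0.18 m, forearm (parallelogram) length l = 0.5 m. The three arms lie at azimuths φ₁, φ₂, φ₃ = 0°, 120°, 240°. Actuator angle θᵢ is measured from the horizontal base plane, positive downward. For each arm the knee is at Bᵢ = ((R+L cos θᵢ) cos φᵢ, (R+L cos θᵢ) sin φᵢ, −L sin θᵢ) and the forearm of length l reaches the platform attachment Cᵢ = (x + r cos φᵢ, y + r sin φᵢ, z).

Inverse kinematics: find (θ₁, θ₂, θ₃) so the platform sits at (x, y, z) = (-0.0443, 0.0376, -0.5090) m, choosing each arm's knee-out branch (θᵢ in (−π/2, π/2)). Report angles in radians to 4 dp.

θ₁ = 0.5235, θ₂ = 0.2617, θ₃ = 0.4364

rotate P by −φ1: (-0.0443, 0.0376, -0.5090)
  A=0.1143, B=-0.5090, C=(l²−L²−A²−y'²−z²)/(2L)=-0.1554
  γ=atan2(-0.5090,0.1143)=-1.3499;  ψ=arccos(-0.2980)=1.8734;  θ1=γ+ψ≈0.5235
rotate P by −φ2: (0.0547, 0.0196, -0.5090)
  e−x'=0.0153;  (l²−L²−(e−x')²−y'²−z²)/2L = -0.1169
  θ2 = atan2(B,A) + arccos(C/0.5092) = 0.2617
arm 3 (φ=240.0°): x'=-0.0104, y'=-0.0572
  e−x'=0.0804;  (l²−L²−(e−x')²−y'²−z²)/2L = -0.1423
  γ=atan2(-0.5090,0.0804)=-1.4141;  ψ=arccos(-0.2761)=1.8505;  θ3=γ+ψ≈0.4364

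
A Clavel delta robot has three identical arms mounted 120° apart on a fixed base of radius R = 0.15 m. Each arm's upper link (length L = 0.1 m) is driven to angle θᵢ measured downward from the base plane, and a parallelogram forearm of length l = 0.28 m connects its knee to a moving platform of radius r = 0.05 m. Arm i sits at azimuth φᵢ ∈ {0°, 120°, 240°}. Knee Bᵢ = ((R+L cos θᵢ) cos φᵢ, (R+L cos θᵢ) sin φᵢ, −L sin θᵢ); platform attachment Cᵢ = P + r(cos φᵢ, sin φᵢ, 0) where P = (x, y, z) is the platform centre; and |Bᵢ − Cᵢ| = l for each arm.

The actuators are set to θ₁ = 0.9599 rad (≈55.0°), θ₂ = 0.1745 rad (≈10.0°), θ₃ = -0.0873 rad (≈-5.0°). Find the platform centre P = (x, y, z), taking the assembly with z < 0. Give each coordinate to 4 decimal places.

O1 = (0.1574·cos0.0°, 0.1574·sin0.0°, -0.0819) = (0.1574, 0.0000, -0.0819)
O2 = (0.1985·cos120.0°, 0.1985·sin120.0°, -0.0174) = (-0.0992, 0.1719, -0.0174)
O3 = (0.1996·cos240.0°, 0.1996·sin240.0°, 0.0087) = (-0.0998, -0.1729, 0.0087)
|O₂|²−|O₁|² = 0.0082;  |O₃|²−|O₁|² = 0.0085
[-0.5132 0.3438 0.1291]·P = 0.0082;  [-0.5143 -0.3458 0.1813]·P = 0.0085
Cramer: x(z) = -0.0162+0.3019z;  y(z) = -0.0003+0.0751z
sphere 1 gives Az²+Bz+C=0 with A=1.0968, B=0.0590, C=-0.0416;  B²−4AC=0.1858;  roots -0.2234, 0.1696;  negative root z = -0.2234
x = -0.0837, y = -0.0171

(-0.0837, -0.0171, -0.2234)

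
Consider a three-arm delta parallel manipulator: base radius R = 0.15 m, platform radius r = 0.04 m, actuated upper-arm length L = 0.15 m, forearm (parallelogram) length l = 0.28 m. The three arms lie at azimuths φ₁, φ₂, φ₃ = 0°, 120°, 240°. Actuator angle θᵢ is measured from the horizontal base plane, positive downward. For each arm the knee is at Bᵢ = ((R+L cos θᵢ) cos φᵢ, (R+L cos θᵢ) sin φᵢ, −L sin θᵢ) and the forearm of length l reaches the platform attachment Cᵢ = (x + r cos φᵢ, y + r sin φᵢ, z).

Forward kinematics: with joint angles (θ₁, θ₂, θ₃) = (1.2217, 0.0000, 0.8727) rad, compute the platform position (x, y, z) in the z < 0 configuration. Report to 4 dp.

O1 = (0.1613·cos0.0°, 0.1613·sin0.0°, -0.1410) = (0.1613, 0.0000, -0.1410)
arm 2 at φ=120.0°: e+L cos θ2 = 0.2600;  O2 = (-0.1300, 0.2252, 0.0000)
O3 = (0.2064·cos240.0°, 0.2064·sin240.0°, -0.1149) = (-0.1032, -0.1788, -0.1149)
subtract pairs → two planes through P
linear system: -0.5826x+0.4503y = 0.0217−0.2819z; -0.5290x+-0.3575y = 0.0099−0.0521z
det = 0.4465;  x = -0.0274+0.2782z,  y = 0.0128+-0.2660z
into |P−O₁|² = l²: 1.1482z² + 0.1701z + -0.0228 = 0;  Δ = 0.1335;  z = -0.2332 or 0.0850 → z<0 root = -0.2332
x = -0.0923, y = 0.0748

(-0.0923, 0.0748, -0.2332)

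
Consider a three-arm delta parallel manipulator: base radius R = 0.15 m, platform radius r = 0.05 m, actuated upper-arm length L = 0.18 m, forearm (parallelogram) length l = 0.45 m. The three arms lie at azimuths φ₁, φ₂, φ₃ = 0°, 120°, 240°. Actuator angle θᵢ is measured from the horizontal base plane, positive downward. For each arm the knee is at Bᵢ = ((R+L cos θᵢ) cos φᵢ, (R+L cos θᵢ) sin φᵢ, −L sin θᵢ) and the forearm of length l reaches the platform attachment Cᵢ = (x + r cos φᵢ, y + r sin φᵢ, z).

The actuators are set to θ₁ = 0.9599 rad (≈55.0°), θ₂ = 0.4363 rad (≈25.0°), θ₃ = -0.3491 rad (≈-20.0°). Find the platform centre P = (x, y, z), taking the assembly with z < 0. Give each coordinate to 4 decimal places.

arm 1 at φ=0.0°: ρ1 = 0.2032;  centre 1 = (0.2032, 0.0000, -0.1474)
centre 2 = (0.2631·cos120.0°, 0.2631·sin120.0°, -0.0761) = (-0.1316, 0.2279, -0.0761)
φ3=240.0°: virtual centre (-0.1346, -0.2331, 0.0616), radius l
|centre ₂|²−|centre ₁|² = 0.0120;  |centre ₃|²−|centre ₁|² = 0.0132
linear system: -0.6696x+0.4558y = 0.0120−0.1428z; -0.6756x+-0.4662y = 0.0132−0.4180z
Cramer: x(z) = -0.0187+0.4146z;  y(z) = -0.0012+0.2959z
quadratic in z: (1.2594)z²+(0.1102)z+(-0.1315)=0, √Δ=0.8213 → z ∈ {-0.3698, 0.2823}; z = -0.3698 (taking z<0)
x = -0.1720, y = -0.1106

(-0.1720, -0.1106, -0.3698)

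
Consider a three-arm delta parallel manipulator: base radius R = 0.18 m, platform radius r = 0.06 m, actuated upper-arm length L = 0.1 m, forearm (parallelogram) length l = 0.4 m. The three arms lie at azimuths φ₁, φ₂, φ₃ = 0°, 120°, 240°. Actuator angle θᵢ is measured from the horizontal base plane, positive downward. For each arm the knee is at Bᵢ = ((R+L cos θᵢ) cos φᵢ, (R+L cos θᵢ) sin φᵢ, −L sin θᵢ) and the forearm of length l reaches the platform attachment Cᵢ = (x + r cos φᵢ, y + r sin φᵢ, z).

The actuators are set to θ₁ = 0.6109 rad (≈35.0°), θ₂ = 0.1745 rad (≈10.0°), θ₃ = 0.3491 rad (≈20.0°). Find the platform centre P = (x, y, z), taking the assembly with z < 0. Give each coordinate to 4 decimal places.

arm 1 at φ=0.0°: (R−r)+L cos θ1 = 0.2019;  O1 = (0.2019, 0.0000, -0.0574)
φ2=120.0°: virtual centre (-0.1092, 0.1892, -0.0174), radius l
φ3=240.0°: virtual centre (-0.1070, -0.1853, -0.0342), radius l
|O₂|²−|O₁|² = 0.0040;  |O₃|²−|O₁|² = 0.0029
linear system: -0.6223x+0.3784y = 0.0040−0.0800z; -0.6178x+-0.3706y = 0.0029−0.0463z
Cramer: x(z) = -0.0055+0.1016z;  y(z) = 0.0014-0.0444z
sphere 1 gives Az²+Bz+C=0 with A=1.0123, B=0.0725, C=-0.1137;  B²−4AC=0.4655;  roots -0.3728, 0.3012;  negative root z = -0.3728
x = -0.0434, y = 0.0180

(-0.0434, 0.0180, -0.3728)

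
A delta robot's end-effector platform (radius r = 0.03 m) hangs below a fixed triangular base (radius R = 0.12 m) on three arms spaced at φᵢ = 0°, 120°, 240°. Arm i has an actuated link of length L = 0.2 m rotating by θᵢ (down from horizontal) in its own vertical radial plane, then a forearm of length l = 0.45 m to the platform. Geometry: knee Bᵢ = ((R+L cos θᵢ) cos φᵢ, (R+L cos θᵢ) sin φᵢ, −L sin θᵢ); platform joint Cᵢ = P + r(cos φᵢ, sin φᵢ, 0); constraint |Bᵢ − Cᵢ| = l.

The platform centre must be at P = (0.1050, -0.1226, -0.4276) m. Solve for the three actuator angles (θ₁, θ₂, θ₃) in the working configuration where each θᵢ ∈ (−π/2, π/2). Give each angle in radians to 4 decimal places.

arm 1 (φ=0.0°): x'=0.1050, y'=-0.1226
  e−x'=-0.0150;  (l²−L²−(e−x')²−y'²−z²)/2L = -0.0890
  √(A²+B²)=0.4279;  θ1 = -1.6059+1.7803 ≈ 0.1745
rotate P by −φ2: (-0.1587, -0.0296, -0.4276)
  A=0.2487, B=-0.4276, C=(l²−L²−A²−y'²−z²)/(2L)=-0.2076
  √(A²+B²)=0.4947;  θ2 = -1.0440+2.0040 ≈ 0.9600
rotate P by −φ3: (0.0537, 0.1522, -0.4276)
  A=0.0363, B=-0.4276, C=(l²−L²−A²−y'²−z²)/(2L)=-0.1121
  θ3 = atan2(B,A) + arccos(C/0.4291) = 0.3490

θ₁ = 0.1745, θ₂ = 0.9600, θ₃ = 0.3490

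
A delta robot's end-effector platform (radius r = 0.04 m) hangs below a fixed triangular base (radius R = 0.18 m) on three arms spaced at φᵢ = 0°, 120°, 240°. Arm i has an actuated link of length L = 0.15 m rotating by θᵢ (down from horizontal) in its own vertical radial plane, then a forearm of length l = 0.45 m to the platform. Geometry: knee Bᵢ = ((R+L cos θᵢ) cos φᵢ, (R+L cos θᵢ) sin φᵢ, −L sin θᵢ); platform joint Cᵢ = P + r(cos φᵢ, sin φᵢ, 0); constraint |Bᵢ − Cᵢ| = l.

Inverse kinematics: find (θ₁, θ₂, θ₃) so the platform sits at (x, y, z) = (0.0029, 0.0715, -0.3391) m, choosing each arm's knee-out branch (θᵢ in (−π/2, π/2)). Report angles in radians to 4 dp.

φ1=0.0° → target in arm frame (0.0029, 0.0715)
  e−x'=0.1371;  (l²−L²−(e−x')²−y'²−z²)/2L = 0.1370
  √(A²+B²)=0.3658;  θ1 = -1.1866+1.1869 ≈ 0.0003
arm 2 (φ=120.0°): x'=0.0605, y'=-0.0383
  e−x'=0.0795;  (l²−L²−(e−x')²−y'²−z²)/2L = 0.1907
  γ=atan2(-0.3391,0.0795)=-1.3404;  ψ=arccos(0.5476)=0.9913;  θ2=γ+ψ≈-0.3492
arm 3 (φ=240.0°): x'=-0.0634, y'=-0.0332
  e−x'=0.2034;  (l²−L²−(e−x')²−y'²−z²)/2L = 0.0752
  γ=atan2(-0.3391,0.2034)=-1.0306;  ψ=arccos(0.1901)=1.3796;  θ3=γ+ψ≈0.3490

θ₁ = 0.0003, θ₂ = -0.3492, θ₃ = 0.3490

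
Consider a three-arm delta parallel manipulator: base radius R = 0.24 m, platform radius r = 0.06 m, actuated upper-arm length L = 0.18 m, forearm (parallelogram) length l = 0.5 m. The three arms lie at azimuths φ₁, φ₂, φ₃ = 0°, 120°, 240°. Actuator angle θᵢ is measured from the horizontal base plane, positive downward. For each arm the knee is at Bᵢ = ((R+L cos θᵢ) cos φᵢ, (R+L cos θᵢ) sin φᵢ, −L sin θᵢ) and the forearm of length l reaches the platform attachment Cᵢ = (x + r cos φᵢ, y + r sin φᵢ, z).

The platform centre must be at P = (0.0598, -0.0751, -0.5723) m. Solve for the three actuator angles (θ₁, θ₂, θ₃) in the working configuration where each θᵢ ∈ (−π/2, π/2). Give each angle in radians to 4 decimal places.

arm 1 (φ=0.0°): x'=0.0598, y'=-0.0751
  A=0.1202, B=-0.5723, C=(l²−L²−A²−y'²−z²)/(2L)=-0.3612
  θ1 = atan2(B,A) + arccos(C/0.5848) = 0.8727
arm 2 (φ=120.0°): x'=-0.0949, y'=-0.0142
  e−x'=0.2749;  (l²−L²−(e−x')²−y'²−z²)/2L = -0.5159
  θ2 = atan2(B,A) + arccos(C/0.6349) = 1.3963
φ3=240.0° → target in arm frame (0.0351, 0.0893)
  e−x'=0.1449;  (l²−L²−(e−x')²−y'²−z²)/2L = -0.3858
  √(A²+B²)=0.5903;  θ3 = -1.3229+2.2830 ≈ 0.9602

θ₁ = 0.8727, θ₂ = 1.3963, θ₃ = 0.9602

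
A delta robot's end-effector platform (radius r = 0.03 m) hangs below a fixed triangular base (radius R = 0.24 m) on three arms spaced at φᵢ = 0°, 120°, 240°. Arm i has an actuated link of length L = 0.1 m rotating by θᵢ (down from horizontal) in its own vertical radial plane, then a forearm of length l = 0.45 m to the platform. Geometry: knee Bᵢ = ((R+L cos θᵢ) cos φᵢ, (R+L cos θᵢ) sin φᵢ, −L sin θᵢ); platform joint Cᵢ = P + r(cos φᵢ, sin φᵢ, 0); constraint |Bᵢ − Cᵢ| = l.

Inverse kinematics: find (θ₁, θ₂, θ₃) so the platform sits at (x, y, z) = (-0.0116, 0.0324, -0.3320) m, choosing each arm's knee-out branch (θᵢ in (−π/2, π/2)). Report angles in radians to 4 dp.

θ₁ = 0.1745, θ₂ = -0.2618, θ₃ = 0.2623

arm 1 (φ=0.0°): x'=-0.0116, y'=0.0324
  e−x'=0.2216;  (l²−L²−(e−x')²−y'²−z²)/2L = 0.1606
  √(A²+B²)=0.3992;  θ1 = -0.9822+1.1567 ≈ 0.1745
φ2=120.0° → target in arm frame (0.0339, -0.0062)
  A=0.1761, B=-0.3320, C=(l²−L²−A²−y'²−z²)/(2L)=0.2561
  θ2 = atan2(B,A) + arccos(C/0.3758) = -0.2618
arm 3 (φ=240.0°): x'=-0.0223, y'=-0.0262
  e−x'=0.2323;  (l²−L²−(e−x')²−y'²−z²)/2L = 0.1382
  θ3 = atan2(B,A) + arccos(C/0.4052) = 0.2623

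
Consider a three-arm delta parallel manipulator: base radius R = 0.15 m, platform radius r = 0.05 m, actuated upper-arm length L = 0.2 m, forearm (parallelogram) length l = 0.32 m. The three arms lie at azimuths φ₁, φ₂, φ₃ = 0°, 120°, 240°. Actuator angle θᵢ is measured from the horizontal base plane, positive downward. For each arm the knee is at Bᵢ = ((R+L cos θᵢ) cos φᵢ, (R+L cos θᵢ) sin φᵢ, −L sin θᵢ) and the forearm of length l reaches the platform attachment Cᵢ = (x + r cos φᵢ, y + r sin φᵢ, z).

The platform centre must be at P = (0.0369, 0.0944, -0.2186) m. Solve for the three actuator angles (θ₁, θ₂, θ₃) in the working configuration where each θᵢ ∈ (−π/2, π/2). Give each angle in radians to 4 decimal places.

arm 1 (φ=0.0°): x'=0.0369, y'=0.0944
  e−x'=0.0631;  (l²−L²−(e−x')²−y'²−z²)/2L = 0.0043
  θ1 = atan2(B,A) + arccos(C/0.2275) = 0.2621
rotate P by −φ2: (0.0633, -0.0792, -0.2186)
  A=0.0367, B=-0.2186, C=(l²−L²−A²−y'²−z²)/(2L)=0.0175
  √(A²+B²)=0.2217;  θ2 = -1.4045+1.4917 ≈ 0.0873
rotate P by −φ3: (-0.1002, -0.0152, -0.2186)
  A=0.2002, B=-0.2186, C=(l²−L²−A²−y'²−z²)/(2L)=-0.0642
  θ3 = atan2(B,A) + arccos(C/0.2964) = 0.9600

θ₁ = 0.2621, θ₂ = 0.0873, θ₃ = 0.9600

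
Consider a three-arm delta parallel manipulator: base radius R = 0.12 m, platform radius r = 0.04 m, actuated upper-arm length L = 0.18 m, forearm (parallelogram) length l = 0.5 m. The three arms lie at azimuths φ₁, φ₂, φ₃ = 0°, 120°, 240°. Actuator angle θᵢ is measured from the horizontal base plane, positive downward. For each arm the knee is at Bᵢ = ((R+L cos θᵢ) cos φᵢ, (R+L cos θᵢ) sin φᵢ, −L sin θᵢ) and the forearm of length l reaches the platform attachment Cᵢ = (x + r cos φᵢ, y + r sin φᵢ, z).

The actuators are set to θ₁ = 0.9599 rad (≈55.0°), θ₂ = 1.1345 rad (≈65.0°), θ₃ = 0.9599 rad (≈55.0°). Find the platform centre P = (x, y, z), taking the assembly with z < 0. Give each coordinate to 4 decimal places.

(0.0240, -0.0416, -0.6196)

arm 1 at φ=0.0°: e+L cos θ1 = 0.1832;  O1 = (0.1832, 0.0000, -0.1474)
arm 2 at φ=120.0°: e+L cos θ2 = 0.1561;  O2 = (-0.0780, 0.1352, -0.1631)
O3 = (0.1832·cos240.0°, 0.1832·sin240.0°, -0.1474) = (-0.0916, -0.1587, -0.1474)
|O₂|²−|O₁|² = -0.0043;  |O₃|²−|O₁|² = 0.0000
linear system: -0.5226x+0.2703y = -0.0043−-0.0314z; -0.5497x+-0.3174y = 0.0000−0.0000z
det = 0.3145;  x = 0.0044+-0.0317z,  y = -0.0076+0.0549z
into |P−O₁|² = l²: 1.0040z² + 0.3054z + -0.1962 = 0;  Δ = 0.8813;  z = -0.6196 or 0.3154 → z<0 root = -0.6196
x = 0.0240, y = -0.0416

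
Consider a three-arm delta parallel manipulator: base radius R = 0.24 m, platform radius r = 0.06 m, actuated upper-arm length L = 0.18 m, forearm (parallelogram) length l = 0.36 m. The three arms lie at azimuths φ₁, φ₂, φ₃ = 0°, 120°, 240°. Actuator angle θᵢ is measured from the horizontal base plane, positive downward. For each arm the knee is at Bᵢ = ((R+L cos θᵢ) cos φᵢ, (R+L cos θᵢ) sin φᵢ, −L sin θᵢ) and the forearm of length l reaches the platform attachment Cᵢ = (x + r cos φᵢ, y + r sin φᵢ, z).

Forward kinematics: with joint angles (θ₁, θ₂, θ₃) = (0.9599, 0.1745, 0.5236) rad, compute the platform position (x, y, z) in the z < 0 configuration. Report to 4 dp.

arm 1 at φ=0.0°: ρ1 = 0.2832;  O1 = (0.2832, 0.0000, -0.1474)
arm 2 at φ=120.0°: ρ2 = 0.3573;  O2 = (-0.1786, 0.3094, -0.0313)
φ3=240.0°: virtual centre (-0.1679, -0.2909, -0.0900), radius l
eliminate P² terms by subtracting sphere 1 from 2 and 3
plane₁₂: -0.9238x+0.6188y+0.2324z = 0.0266
det = 1.0958;  x = -0.0248+0.1883z,  y = 0.0060+-0.0945z
quadratic in z: (1.0444)z²+(0.1778)z+(-0.0129)=0, √Δ=0.2924 → z ∈ {-0.2251, 0.0549}; z = -0.2251 (taking z<0)
x = -0.0672, y = 0.0272

(-0.0672, 0.0272, -0.2251)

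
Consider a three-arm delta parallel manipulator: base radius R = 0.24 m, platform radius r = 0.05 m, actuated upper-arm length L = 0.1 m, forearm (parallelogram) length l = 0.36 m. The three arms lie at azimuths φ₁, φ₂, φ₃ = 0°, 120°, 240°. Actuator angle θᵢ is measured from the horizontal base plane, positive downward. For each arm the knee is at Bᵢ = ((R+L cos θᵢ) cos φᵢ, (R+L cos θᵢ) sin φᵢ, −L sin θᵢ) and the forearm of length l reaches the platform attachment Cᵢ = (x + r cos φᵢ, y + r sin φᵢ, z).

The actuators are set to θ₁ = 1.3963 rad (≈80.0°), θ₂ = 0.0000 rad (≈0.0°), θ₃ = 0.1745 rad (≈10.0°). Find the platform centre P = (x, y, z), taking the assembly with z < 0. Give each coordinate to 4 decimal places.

(-0.1117, 0.0096, -0.2648)

φ1=0.0°: virtual centre (0.2074, 0.0000, -0.0985), radius l
arm 2 at φ=120.0°: e+L cos θ2 = 0.2900;  S2 = (-0.1450, 0.2511, 0.0000)
S3 = (0.2885·cos240.0°, 0.2885·sin240.0°, -0.0174) = (-0.1442, -0.2498, -0.0174)
|S₂|²−|S₁|² = 0.0314;  |S₃|²−|S₁|² = 0.0308
linear system: -0.7047x+0.5023y = 0.0314−0.1970z; -0.7032x+-0.4997y = 0.0308−0.1622z
Cramer: x(z) = -0.0442+0.2551z;  y(z) = 0.0005-0.0343z
sphere 1 gives Az²+Bz+C=0 with A=1.0662, B=0.0686, C=-0.0566;  B²−4AC=0.2462;  roots -0.2648, 0.2005;  negative root z = -0.2648
x = -0.1117, y = 0.0096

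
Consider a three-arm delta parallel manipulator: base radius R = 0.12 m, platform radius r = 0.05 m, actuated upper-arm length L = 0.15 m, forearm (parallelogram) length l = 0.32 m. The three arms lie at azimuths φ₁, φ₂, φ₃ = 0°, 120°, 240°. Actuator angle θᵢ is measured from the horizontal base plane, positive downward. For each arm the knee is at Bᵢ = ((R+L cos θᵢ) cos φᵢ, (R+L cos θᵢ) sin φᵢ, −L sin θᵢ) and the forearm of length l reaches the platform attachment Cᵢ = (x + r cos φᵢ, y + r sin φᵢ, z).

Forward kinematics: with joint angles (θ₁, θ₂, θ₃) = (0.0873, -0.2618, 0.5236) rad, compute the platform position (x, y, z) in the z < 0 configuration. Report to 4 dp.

O1 = (0.2194·cos0.0°, 0.2194·sin0.0°, -0.0131) = (0.2194, 0.0000, -0.0131)
O2 = (0.2149·cos120.0°, 0.2149·sin120.0°, 0.0388) = (-0.1074, 0.1861, 0.0388)
arm 3 at φ=240.0°: e+L cos θ3 = 0.1999;  O3 = (-0.1000, -0.1731, -0.0750)
eliminate P² terms by subtracting sphere 1 from 2 and 3
plane₁₂: -0.6537x+0.3722y+0.1038z = -0.0006
Cramer: x(z) = 0.0027-0.0219z;  y(z) = 0.0030-0.3173z
quadratic in z: (1.1012)z²+(0.0338)z+(-0.0552)=0, √Δ=0.4944 → z ∈ {-0.2398, 0.2092}; z = -0.2398 (taking z<0)
x = 0.0079, y = 0.0791

(0.0079, 0.0791, -0.2398)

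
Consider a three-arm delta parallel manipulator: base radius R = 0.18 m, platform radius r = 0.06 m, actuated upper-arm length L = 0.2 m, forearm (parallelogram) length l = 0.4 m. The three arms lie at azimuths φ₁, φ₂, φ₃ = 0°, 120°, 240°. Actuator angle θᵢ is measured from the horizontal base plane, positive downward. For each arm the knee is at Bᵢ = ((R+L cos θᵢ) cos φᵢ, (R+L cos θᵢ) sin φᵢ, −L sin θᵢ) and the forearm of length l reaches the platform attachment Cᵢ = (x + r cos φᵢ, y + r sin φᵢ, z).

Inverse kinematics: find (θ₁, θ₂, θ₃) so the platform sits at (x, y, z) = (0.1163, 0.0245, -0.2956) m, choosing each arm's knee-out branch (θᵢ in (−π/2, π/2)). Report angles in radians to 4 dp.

φ1=0.0° → target in arm frame (0.1163, 0.0245)
  A=0.0037, B=-0.2956, C=(l²−L²−A²−y'²−z²)/(2L)=0.0800
  θ1 = atan2(B,A) + arccos(C/0.2956) = -0.2616
φ2=120.0° → target in arm frame (-0.0369, -0.1130)
  A cos θ + B sin θ = C:  0.1569·cos θ + -0.2956·sin θ = -0.0119
  √(A²+B²)=0.3347;  θ2 = -1.0827+1.6064 ≈ 0.5237
arm 3 (φ=240.0°): x'=-0.0794, y'=0.0885
  A cos θ + B sin θ = C:  0.1994·cos θ + -0.2956·sin θ = -0.0374
  θ3 = atan2(B,A) + arccos(C/0.3565) = 0.6984

θ₁ = -0.2616, θ₂ = 0.5237, θ₃ = 0.6984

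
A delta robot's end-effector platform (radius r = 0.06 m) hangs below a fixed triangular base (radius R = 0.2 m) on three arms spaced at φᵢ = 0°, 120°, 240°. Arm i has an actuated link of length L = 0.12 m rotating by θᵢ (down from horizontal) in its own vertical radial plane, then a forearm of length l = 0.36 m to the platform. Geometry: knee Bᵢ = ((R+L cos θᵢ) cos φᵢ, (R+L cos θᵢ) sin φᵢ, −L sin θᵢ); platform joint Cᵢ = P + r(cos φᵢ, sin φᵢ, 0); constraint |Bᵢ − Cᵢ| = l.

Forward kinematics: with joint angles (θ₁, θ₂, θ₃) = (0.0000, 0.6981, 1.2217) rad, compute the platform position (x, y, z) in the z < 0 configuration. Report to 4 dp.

φ1=0.0°: virtual centre (0.2600, 0.0000, 0.0000), radius l
φ2=120.0°: virtual centre (-0.1160, 0.2009, -0.0771), radius l
φ3=240.0°: virtual centre (-0.0905, -0.1568, -0.1128), radius l
subtract pairs → two planes through P
plane₁₂: -0.7519x+0.4017y+-0.1543z = -0.0079
det = 0.5174;  x = 0.0219+-0.2686z,  y = 0.0215+-0.1187z
into |P−O₁|² = l²: 1.0862z² + 0.1228z + -0.0725 = 0;  Δ = 0.3299;  z = -0.3209 or 0.2079 → z<0 root = -0.3209
x = 0.1081, y = 0.0596

(0.1081, 0.0596, -0.3209)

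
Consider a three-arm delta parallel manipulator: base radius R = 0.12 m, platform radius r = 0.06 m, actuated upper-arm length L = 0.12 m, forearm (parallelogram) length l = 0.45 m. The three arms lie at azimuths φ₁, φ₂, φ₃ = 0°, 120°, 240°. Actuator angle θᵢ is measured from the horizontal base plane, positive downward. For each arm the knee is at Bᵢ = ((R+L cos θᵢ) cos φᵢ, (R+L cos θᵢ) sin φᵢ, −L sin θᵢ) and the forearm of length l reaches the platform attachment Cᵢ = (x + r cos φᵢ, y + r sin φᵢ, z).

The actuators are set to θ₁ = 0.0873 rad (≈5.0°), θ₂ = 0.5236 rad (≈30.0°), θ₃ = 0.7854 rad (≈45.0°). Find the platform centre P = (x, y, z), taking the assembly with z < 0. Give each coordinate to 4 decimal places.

O1 = (0.1795·cos0.0°, 0.1795·sin0.0°, -0.0105) = (0.1795, 0.0000, -0.0105)
O2 = (0.1639·cos120.0°, 0.1639·sin120.0°, -0.0600) = (-0.0820, 0.1420, -0.0600)
O3 = (0.1449·cos240.0°, 0.1449·sin240.0°, -0.0849) = (-0.0724, -0.1254, -0.0849)
eliminate P² terms by subtracting sphere 1 from 2 and 3
[-0.5230 0.2839 -0.0991]·P = -0.0019;  [-0.5039 -0.2509 -0.1488]·P = -0.0042
Cramer: x(z) = 0.0060-0.2446z;  y(z) = 0.0045-0.1017z
into |P−O₁|² = l²: 1.0702z² + 0.1049z + -0.1723 = 0;  Δ = 0.7484;  z = -0.4532 or 0.3552 → z<0 root = -0.4532
x = 0.1169, y = 0.0506

(0.1169, 0.0506, -0.4532)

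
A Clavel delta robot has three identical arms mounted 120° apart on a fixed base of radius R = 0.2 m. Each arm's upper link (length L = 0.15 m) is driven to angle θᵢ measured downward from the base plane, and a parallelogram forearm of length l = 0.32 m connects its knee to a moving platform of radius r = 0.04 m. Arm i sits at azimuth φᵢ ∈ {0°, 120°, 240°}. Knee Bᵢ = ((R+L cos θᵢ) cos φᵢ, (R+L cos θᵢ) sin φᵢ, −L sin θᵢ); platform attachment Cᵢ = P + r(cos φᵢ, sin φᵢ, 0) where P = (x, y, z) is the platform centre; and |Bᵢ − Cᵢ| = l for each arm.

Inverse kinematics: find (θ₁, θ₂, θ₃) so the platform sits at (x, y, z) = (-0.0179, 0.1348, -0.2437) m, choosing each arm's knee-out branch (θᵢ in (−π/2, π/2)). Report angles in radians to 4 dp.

arm 1 (φ=0.0°): x'=-0.0179, y'=0.1348
  A cos θ + B sin θ = C:  0.1779·cos θ + -0.2437·sin θ = -0.0977
  θ1 = atan2(B,A) + arccos(C/0.3017) = 0.9603
arm 2 (φ=120.0°): x'=0.1257, y'=-0.0519
  A cos θ + B sin θ = C:  0.0343·cos θ + -0.2437·sin θ = 0.0555
  √(A²+B²)=0.2461;  θ2 = -1.4309+1.3435 ≈ -0.0875
arm 3 (φ=240.0°): x'=-0.1078, y'=-0.0829
  e−x'=0.2678;  (l²−L²−(e−x')²−y'²−z²)/2L = -0.1936
  θ3 = atan2(B,A) + arccos(C/0.3621) = 1.3965

θ₁ = 0.9603, θ₂ = -0.0875, θ₃ = 1.3965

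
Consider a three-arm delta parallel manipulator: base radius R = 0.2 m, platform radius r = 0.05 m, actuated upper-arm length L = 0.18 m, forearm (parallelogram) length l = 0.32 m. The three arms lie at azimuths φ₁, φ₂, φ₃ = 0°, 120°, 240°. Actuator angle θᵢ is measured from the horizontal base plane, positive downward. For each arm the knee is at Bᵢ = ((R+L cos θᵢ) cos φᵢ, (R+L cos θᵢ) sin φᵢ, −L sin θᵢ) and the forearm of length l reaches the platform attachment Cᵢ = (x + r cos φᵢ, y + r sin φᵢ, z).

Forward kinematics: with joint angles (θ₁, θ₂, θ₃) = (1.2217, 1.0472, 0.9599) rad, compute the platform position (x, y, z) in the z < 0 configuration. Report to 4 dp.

(-0.0350, -0.0115, -0.3728)

arm 1 at φ=0.0°: (R−r)+L cos θ1 = 0.2116;  centre 1 = (0.2116, 0.0000, -0.1691)
φ2=120.0°: virtual centre (-0.1200, 0.2078, -0.1559), radius l
arm 3 at φ=240.0°: (R−r)+L cos θ3 = 0.2532;  centre 3 = (-0.1266, -0.2193, -0.1474)
eliminate P² terms by subtracting sphere 1 from 2 and 3
[-0.6631 0.4157 0.0265]·P = 0.0085;  [-0.6764 -0.4386 0.0434]·P = 0.0125
det = 0.5720;  x = -0.0156+0.0519z,  y = -0.0044+0.0190z
sphere 1 gives Az²+Bz+C=0 with A=1.0030, B=0.3146, C=-0.0222;  B²−4AC=0.1878;  roots -0.3728, 0.0592;  negative root z = -0.3728
x = -0.0350, y = -0.0115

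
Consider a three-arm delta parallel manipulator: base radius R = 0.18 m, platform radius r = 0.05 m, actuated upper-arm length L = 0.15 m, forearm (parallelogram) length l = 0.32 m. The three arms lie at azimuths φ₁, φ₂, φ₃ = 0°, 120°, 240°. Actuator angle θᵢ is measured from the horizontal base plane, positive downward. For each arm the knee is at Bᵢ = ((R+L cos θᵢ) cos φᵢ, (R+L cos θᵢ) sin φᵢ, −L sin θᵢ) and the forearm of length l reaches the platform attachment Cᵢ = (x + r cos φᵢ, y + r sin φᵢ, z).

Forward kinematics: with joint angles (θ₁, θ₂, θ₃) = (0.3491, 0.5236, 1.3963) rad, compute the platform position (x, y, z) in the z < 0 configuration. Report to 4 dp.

centre 1 = (0.2710·cos0.0°, 0.2710·sin0.0°, -0.0513) = (0.2710, 0.0000, -0.0513)
arm 2 at φ=120.0°: ρ2 = 0.2599;  centre 2 = (-0.1300, 0.2251, -0.0750)
arm 3 at φ=240.0°: ρ3 = 0.1560;  centre 3 = (-0.0780, -0.1351, -0.1477)
eliminate P² terms by subtracting sphere 1 from 2 and 3
[-0.8018 0.4502 -0.0474]·P = -0.0029;  [-0.6979 -0.2703 -0.1928]·P = -0.0299
Cramer: x(z) = 0.0268-0.1876z;  y(z) = 0.0413-0.2289z
into |P−centre ₁|² = l²: 1.0876z² + 0.1753z + -0.0384 = 0;  Δ = 0.1980;  z = -0.2851 or 0.1240 → z<0 root = -0.2851
x = 0.0803, y = 0.1066

(0.0803, 0.1066, -0.2851)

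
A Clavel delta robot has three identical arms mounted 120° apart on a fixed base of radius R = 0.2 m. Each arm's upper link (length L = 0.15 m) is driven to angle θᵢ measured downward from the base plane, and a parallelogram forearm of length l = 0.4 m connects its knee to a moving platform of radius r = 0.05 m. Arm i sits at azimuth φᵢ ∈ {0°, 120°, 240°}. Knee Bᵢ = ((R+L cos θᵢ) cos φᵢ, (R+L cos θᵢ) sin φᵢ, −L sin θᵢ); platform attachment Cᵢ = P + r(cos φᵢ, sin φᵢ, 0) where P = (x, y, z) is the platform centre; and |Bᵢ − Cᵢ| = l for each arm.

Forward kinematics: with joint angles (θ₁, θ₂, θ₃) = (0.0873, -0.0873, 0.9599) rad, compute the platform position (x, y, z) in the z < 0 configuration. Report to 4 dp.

(0.0473, 0.1124, -0.3025)

centre 1 = (0.2994·cos0.0°, 0.2994·sin0.0°, -0.0131) = (0.2994, 0.0000, -0.0131)
arm 2 at φ=120.0°: ρ2 = 0.2994;  centre 2 = (-0.1497, 0.2593, 0.0131)
centre 3 = (0.2360·cos240.0°, 0.2360·sin240.0°, -0.1229) = (-0.1180, -0.2044, -0.1229)
|centre ₂|²−|centre ₁|² = 0.0000;  |centre ₃|²−|centre ₁|² = -0.0190
[-0.8983 0.5186 0.0523]·P = 0.0000;  [-0.8349 -0.4088 -0.2196]·P = -0.0190
Cramer: x(z) = 0.0123-0.1156z;  y(z) = 0.0213-0.3011z
into |P−centre ₁|² = l²: 1.1040z² + 0.0797z + -0.0769 = 0;  Δ = 0.3461;  z = -0.3025 or 0.2304 → z<0 root = -0.3025
x = 0.0473, y = 0.1124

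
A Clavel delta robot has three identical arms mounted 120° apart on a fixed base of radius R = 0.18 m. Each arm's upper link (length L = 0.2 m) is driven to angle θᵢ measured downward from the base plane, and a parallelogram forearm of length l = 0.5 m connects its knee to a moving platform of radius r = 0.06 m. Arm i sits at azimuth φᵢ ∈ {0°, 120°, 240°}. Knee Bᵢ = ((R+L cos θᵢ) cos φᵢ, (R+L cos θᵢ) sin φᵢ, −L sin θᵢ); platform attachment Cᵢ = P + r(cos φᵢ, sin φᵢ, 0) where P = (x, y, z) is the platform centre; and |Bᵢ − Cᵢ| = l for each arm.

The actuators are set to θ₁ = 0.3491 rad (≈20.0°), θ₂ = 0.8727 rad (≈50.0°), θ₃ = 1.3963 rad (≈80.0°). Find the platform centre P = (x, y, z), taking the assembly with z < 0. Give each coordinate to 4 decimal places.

(0.1836, 0.1241, -0.5365)

O1 = (0.3079·cos0.0°, 0.3079·sin0.0°, -0.0684) = (0.3079, 0.0000, -0.0684)
O2 = (0.2486·cos120.0°, 0.2486·sin120.0°, -0.1532) = (-0.1243, 0.2153, -0.1532)
φ3=240.0°: virtual centre (-0.0774, -0.1340, -0.1970), radius l
|O₂|²−|O₁|² = -0.0143;  |O₃|²−|O₁|² = -0.0368
[-0.8644 0.4305 -0.1696]·P = -0.0143;  [-0.7706 -0.2680 -0.2571]·P = -0.0368
det = 0.5634;  x = 0.0349+-0.2771z,  y = 0.0369+-0.1625z
sphere 1 gives Az²+Bz+C=0 with A=1.1032, B=0.2762, C=-0.1694;  B²−4AC=0.8238;  roots -0.5365, 0.2862;  negative root z = -0.5365
x = 0.1836, y = 0.1241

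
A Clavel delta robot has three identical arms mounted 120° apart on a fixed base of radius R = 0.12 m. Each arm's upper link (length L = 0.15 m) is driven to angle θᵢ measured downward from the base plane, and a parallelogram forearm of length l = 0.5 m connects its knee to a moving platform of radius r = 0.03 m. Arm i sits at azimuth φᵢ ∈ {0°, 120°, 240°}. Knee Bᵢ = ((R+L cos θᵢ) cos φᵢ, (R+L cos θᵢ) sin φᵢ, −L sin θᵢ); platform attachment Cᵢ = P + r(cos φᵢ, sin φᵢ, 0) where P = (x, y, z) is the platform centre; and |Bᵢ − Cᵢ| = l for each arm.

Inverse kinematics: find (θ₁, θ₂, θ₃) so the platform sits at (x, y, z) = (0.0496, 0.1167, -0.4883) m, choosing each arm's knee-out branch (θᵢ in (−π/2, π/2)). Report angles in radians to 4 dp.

θ₁ = 0.2617, θ₂ = 0.1746, θ₃ = 0.7853

arm 1 (φ=0.0°): x'=0.0496, y'=0.1167
  e−x'=0.0404;  (l²−L²−(e−x')²−y'²−z²)/2L = -0.0873
  √(A²+B²)=0.4900;  θ1 = -1.4882+1.7499 ≈ 0.2617
φ2=120.0° → target in arm frame (0.0763, -0.1013)
  A cos θ + B sin θ = C:  0.0137·cos θ + -0.4883·sin θ = -0.0713
  γ=atan2(-0.4883,0.0137)=-1.5427;  ψ=arccos(-0.1459)=1.7173;  θ2=γ+ψ≈0.1746
rotate P by −φ3: (-0.1259, -0.0154, -0.4883)
  A cos θ + B sin θ = C:  0.2159·cos θ + -0.4883·sin θ = -0.1926
  √(A²+B²)=0.5339;  θ3 = -1.1546+1.9398 ≈ 0.7853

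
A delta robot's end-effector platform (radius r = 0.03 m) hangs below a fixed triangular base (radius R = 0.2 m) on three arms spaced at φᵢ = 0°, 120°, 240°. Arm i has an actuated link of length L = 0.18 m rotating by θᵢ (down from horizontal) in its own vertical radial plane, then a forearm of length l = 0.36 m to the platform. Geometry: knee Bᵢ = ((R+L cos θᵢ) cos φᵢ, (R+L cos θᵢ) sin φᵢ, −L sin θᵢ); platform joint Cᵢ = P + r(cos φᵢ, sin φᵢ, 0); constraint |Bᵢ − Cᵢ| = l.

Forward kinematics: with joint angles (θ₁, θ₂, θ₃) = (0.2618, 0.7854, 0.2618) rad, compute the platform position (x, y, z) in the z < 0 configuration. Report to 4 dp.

φ1=0.0°: virtual centre (0.3439, 0.0000, -0.0466), radius l
arm 2 at φ=120.0°: e+L cos θ2 = 0.2973;  O2 = (-0.1486, 0.2575, -0.1273)
arm 3 at φ=240.0°: e+L cos θ3 = 0.3439;  O3 = (-0.1719, -0.2978, -0.0466)
subtract pairs → two planes through P
linear system: -0.9850x+0.5149y = -0.0158−-0.1614z; -1.0316x+-0.5956y = 0.0000−0.0000z
det = 1.1178;  x = 0.0084+-0.0860z,  y = -0.0146+0.1489z
sphere 1 gives Az²+Bz+C=0 with A=1.0296, B=0.1465, C=-0.0147;  B²−4AC=0.0820;  roots -0.2102, 0.0679;  negative root z = -0.2102
x = 0.0265, y = -0.0459

(0.0265, -0.0459, -0.2102)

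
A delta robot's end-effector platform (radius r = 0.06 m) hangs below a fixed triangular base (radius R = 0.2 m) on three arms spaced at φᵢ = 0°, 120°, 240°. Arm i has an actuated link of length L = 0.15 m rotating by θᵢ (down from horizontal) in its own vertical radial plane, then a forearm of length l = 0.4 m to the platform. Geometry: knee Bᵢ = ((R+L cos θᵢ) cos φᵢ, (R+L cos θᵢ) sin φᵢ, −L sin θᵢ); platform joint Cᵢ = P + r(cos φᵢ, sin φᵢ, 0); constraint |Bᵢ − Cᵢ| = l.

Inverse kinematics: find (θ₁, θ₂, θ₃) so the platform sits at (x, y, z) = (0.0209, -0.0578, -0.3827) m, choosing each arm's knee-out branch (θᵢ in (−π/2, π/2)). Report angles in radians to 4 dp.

arm 1 (φ=0.0°): x'=0.0209, y'=-0.0578
  A cos θ + B sin θ = C:  0.1191·cos θ + -0.3827·sin θ = -0.0883
  θ1 = atan2(B,A) + arccos(C/0.4008) = 0.5238
arm 2 (φ=120.0°): x'=-0.0605, y'=0.0108
  e−x'=0.2005;  (l²−L²−(e−x')²−y'²−z²)/2L = -0.1643
  √(A²+B²)=0.4320;  θ2 = -1.0882+1.9608 ≈ 0.8726
φ3=240.0° → target in arm frame (0.0396, 0.0470)
  A cos θ + B sin θ = C:  0.1004·cos θ + -0.3827·sin θ = -0.0708
  γ=atan2(-0.3827,0.1004)=-1.3142;  ψ=arccos(-0.1790)=1.7508;  θ3=γ+ψ≈0.4365

θ₁ = 0.5238, θ₂ = 0.8726, θ₃ = 0.4365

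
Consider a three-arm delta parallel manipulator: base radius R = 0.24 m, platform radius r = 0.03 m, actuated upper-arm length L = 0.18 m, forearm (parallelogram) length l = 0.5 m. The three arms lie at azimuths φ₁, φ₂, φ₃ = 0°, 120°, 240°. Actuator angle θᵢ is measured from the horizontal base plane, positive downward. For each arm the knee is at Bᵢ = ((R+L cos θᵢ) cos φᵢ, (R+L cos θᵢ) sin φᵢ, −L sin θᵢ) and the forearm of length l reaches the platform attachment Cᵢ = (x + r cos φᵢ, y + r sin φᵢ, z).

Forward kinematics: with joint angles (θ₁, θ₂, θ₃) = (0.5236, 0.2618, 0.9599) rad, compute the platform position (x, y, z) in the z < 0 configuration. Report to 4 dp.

(0.0180, 0.0983, -0.4354)

S1 = (0.3659·cos0.0°, 0.3659·sin0.0°, -0.0900) = (0.3659, 0.0000, -0.0900)
arm 2 at φ=120.0°: ρ2 = 0.3839;  S2 = (-0.1919, 0.3324, -0.0466)
arm 3 at φ=240.0°: ρ3 = 0.3132;  S3 = (-0.1566, -0.2713, -0.1474)
subtract pairs → two planes through P
linear system: -1.1156x+0.6649y = 0.0076−0.0868z; -1.0450x+-0.5426y = -0.0221−-0.1149z
Cramer: x(z) = 0.0082-0.0225z;  y(z) = 0.0250-0.1684z
into |P−S₁|² = l²: 1.0289z² + 0.1877z + -0.1133 = 0;  Δ = 0.5015;  z = -0.4354 or 0.2529 → z<0 root = -0.4354
x = 0.0180, y = 0.0983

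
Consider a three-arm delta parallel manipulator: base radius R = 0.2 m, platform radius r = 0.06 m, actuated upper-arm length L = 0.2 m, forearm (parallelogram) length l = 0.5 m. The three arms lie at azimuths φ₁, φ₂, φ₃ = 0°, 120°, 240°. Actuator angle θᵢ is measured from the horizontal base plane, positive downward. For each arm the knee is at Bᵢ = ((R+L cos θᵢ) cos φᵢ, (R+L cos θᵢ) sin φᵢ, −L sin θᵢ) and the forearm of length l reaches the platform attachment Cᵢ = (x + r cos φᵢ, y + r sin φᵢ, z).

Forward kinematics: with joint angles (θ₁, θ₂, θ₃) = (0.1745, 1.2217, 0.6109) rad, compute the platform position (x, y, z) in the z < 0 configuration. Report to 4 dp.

arm 1 at φ=0.0°: e+L cos θ1 = 0.3370;  S1 = (0.3370, 0.0000, -0.0347)
S2 = (0.2084·cos120.0°, 0.2084·sin120.0°, -0.1879) = (-0.1042, 0.1805, -0.1879)
S3 = (0.3038·cos240.0°, 0.3038·sin240.0°, -0.1147) = (-0.1519, -0.2631, -0.1147)
subtract pairs → two planes through P
plane₁₂: -0.8823x+0.3610y+-0.3064z = -0.0360
Cramer: x(z) = 0.0273-0.2680z;  y(z) = -0.0330+0.1939z
quadratic in z: (1.1094)z²+(0.2226)z+(-0.1518)=0, √Δ=0.8504 → z ∈ {-0.4836, 0.2829}; z = -0.4836 (taking z<0)
x = 0.1569, y = -0.1268

(0.1569, -0.1268, -0.4836)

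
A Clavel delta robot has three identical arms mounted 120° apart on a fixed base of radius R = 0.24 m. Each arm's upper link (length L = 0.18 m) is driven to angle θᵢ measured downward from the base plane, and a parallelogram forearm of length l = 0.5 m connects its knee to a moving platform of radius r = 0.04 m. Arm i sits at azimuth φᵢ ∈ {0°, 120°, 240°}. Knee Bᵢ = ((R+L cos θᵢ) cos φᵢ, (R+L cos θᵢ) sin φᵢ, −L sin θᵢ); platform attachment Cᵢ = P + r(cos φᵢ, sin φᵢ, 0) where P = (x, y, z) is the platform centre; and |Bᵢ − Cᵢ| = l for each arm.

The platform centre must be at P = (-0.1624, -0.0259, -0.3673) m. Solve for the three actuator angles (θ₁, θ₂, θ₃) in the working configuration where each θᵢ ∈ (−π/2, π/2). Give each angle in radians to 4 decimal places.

rotate P by −φ1: (-0.1624, -0.0259, -0.3673)
  A cos θ + B sin θ = C:  0.3624·cos θ + -0.3673·sin θ = -0.1370
  γ=atan2(-0.3673,0.3624)=-0.7921;  ψ=arccos(-0.2655)=1.8395;  θ1=γ+ψ≈1.0474
φ2=120.0° → target in arm frame (0.0588, 0.1536)
  e−x'=0.1412;  (l²−L²−(e−x')²−y'²−z²)/2L = 0.1088
  √(A²+B²)=0.3935;  θ2 = -1.2037+1.2908 ≈ 0.0871
φ3=240.0° → target in arm frame (0.1036, -0.1277)
  e−x'=0.0964;  (l²−L²−(e−x')²−y'²−z²)/2L = 0.1586
  √(A²+B²)=0.3797;  θ3 = -1.3142+1.1399 ≈ -0.1743

θ₁ = 1.0474, θ₂ = 0.0871, θ₃ = -0.1743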